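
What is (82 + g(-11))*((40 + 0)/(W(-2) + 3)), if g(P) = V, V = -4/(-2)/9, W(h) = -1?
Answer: 14800/9 ≈ 1644.4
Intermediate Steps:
V = 2/9 (V = -4*(-½)*(⅑) = 2*(⅑) = 2/9 ≈ 0.22222)
g(P) = 2/9
(82 + g(-11))*((40 + 0)/(W(-2) + 3)) = (82 + 2/9)*((40 + 0)/(-1 + 3)) = 740*(40/2)/9 = 740*(40*(½))/9 = (740/9)*20 = 14800/9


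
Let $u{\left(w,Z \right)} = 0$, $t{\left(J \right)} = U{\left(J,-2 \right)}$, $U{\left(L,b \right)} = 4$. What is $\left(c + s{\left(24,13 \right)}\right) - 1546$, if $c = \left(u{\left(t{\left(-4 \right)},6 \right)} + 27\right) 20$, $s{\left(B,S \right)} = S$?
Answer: $-993$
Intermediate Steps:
$t{\left(J \right)} = 4$
$c = 540$ ($c = \left(0 + 27\right) 20 = 27 \cdot 20 = 540$)
$\left(c + s{\left(24,13 \right)}\right) - 1546 = \left(540 + 13\right) - 1546 = 553 - 1546 = -993$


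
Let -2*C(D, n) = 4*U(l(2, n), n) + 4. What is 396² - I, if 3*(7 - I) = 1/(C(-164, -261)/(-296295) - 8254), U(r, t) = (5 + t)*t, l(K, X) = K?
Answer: 383474103681699/2445485296 ≈ 1.5681e+5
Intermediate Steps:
U(r, t) = t*(5 + t)
C(D, n) = -2 - 2*n*(5 + n) (C(D, n) = -(4*(n*(5 + n)) + 4)/2 = -(4*n*(5 + n) + 4)/2 = -(4 + 4*n*(5 + n))/2 = -2 - 2*n*(5 + n))
I = 17118495837/2445485296 (I = 7 - 1/(3*((-2 - 2*(-261)*(5 - 261))/(-296295) - 8254)) = 7 - 1/(3*((-2 - 2*(-261)*(-256))*(-1/296295) - 8254)) = 7 - 1/(3*((-2 - 133632)*(-1/296295) - 8254)) = 7 - 1/(3*(-133634*(-1/296295) - 8254)) = 7 - 1/(3*(133634/296295 - 8254)) = 7 - 1/(3*(-2445485296/296295)) = 7 - ⅓*(-296295/2445485296) = 7 + 98765/2445485296 = 17118495837/2445485296 ≈ 7.0000)
396² - I = 396² - 1*17118495837/2445485296 = 156816 - 17118495837/2445485296 = 383474103681699/2445485296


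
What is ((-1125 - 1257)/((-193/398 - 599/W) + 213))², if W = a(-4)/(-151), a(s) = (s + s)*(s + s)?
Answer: 102260310163456/47637341724361 ≈ 2.1466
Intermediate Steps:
a(s) = 4*s² (a(s) = (2*s)*(2*s) = 4*s²)
W = -64/151 (W = (4*(-4)²)/(-151) = (4*16)*(-1/151) = 64*(-1/151) = -64/151 ≈ -0.42384)
((-1125 - 1257)/((-193/398 - 599/W) + 213))² = ((-1125 - 1257)/((-193/398 - 599/(-64/151)) + 213))² = (-2382/((-193*1/398 - 599*(-151/64)) + 213))² = (-2382/((-193/398 + 90449/64) + 213))² = (-2382/(17993175/12736 + 213))² = (-2382/20705943/12736)² = (-2382*12736/20705943)² = (-10112384/6901981)² = 102260310163456/47637341724361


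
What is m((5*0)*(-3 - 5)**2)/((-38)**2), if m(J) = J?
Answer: 0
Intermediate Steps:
m((5*0)*(-3 - 5)**2)/((-38)**2) = ((5*0)*(-3 - 5)**2)/((-38)**2) = (0*(-8)**2)/1444 = (0*64)*(1/1444) = 0*(1/1444) = 0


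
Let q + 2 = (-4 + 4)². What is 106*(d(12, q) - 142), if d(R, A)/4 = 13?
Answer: -9540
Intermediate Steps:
q = -2 (q = -2 + (-4 + 4)² = -2 + 0² = -2 + 0 = -2)
d(R, A) = 52 (d(R, A) = 4*13 = 52)
106*(d(12, q) - 142) = 106*(52 - 142) = 106*(-90) = -9540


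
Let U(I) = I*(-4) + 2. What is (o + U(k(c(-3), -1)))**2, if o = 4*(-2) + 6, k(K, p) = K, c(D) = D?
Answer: 144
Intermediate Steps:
U(I) = 2 - 4*I (U(I) = -4*I + 2 = 2 - 4*I)
o = -2 (o = -8 + 6 = -2)
(o + U(k(c(-3), -1)))**2 = (-2 + (2 - 4*(-3)))**2 = (-2 + (2 + 12))**2 = (-2 + 14)**2 = 12**2 = 144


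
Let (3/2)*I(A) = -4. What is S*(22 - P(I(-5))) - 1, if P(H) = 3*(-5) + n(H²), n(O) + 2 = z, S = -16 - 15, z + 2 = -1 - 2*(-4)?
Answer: -1055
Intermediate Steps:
z = 5 (z = -2 + (-1 - 2*(-4)) = -2 + (-1 + 8) = -2 + 7 = 5)
I(A) = -8/3 (I(A) = (⅔)*(-4) = -8/3)
S = -31
n(O) = 3 (n(O) = -2 + 5 = 3)
P(H) = -12 (P(H) = 3*(-5) + 3 = -15 + 3 = -12)
S*(22 - P(I(-5))) - 1 = -31*(22 - 1*(-12)) - 1 = -31*(22 + 12) - 1 = -31*34 - 1 = -1054 - 1 = -1055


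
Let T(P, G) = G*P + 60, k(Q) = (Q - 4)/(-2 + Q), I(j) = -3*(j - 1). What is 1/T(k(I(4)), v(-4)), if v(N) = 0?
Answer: 1/60 ≈ 0.016667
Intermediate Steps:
I(j) = 3 - 3*j (I(j) = -3*(-1 + j) = 3 - 3*j)
k(Q) = (-4 + Q)/(-2 + Q)
T(P, G) = 60 + G*P
1/T(k(I(4)), v(-4)) = 1/(60 + 0*((-4 + (3 - 3*4))/(-2 + (3 - 3*4)))) = 1/(60 + 0*((-4 + (3 - 12))/(-2 + (3 - 12)))) = 1/(60 + 0*((-4 - 9)/(-2 - 9))) = 1/(60 + 0*(-13/(-11))) = 1/(60 + 0*(-1/11*(-13))) = 1/(60 + 0*(13/11)) = 1/(60 + 0) = 1/60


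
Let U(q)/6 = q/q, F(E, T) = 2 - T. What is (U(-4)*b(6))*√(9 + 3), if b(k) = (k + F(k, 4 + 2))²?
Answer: 48*√3 ≈ 83.138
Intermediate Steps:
U(q) = 6 (U(q) = 6*(q/q) = 6*1 = 6)
b(k) = (-4 + k)² (b(k) = (k + (2 - (4 + 2)))² = (k + (2 - 1*6))² = (k + (2 - 6))² = (k - 4)² = (-4 + k)²)
(U(-4)*b(6))*√(9 + 3) = (6*(-4 + 6)²)*√(9 + 3) = (6*2²)*√12 = (6*4)*(2*√3) = 24*(2*√3) = 48*√3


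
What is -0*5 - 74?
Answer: -74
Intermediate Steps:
-0*5 - 74 = -21*0 - 74 = 0 - 74 = -74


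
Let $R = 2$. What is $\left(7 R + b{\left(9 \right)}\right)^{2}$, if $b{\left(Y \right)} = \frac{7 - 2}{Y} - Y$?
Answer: $\frac{2500}{81} \approx 30.864$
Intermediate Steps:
$b{\left(Y \right)} = - Y + \frac{5}{Y}$ ($b{\left(Y \right)} = \frac{5}{Y} - Y = - Y + \frac{5}{Y}$)
$\left(7 R + b{\left(9 \right)}\right)^{2} = \left(7 \cdot 2 + \left(\left(-1\right) 9 + \frac{5}{9}\right)\right)^{2} = \left(14 + \left(-9 + 5 \cdot \frac{1}{9}\right)\right)^{2} = \left(14 + \left(-9 + \frac{5}{9}\right)\right)^{2} = \left(14 - \frac{76}{9}\right)^{2} = \left(\frac{50}{9}\right)^{2} = \frac{2500}{81}$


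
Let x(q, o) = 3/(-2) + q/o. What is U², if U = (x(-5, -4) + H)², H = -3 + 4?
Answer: 81/256 ≈ 0.31641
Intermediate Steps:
x(q, o) = -3/2 + q/o (x(q, o) = 3*(-½) + q/o = -3/2 + q/o)
H = 1
U = 9/16 (U = ((-3/2 - 5/(-4)) + 1)² = ((-3/2 - 5*(-¼)) + 1)² = ((-3/2 + 5/4) + 1)² = (-¼ + 1)² = (¾)² = 9/16 ≈ 0.56250)
U² = (9/16)² = 81/256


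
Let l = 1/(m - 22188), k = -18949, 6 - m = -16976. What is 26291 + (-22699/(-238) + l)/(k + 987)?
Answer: 146279288414405/5563855234 ≈ 26291.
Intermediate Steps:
m = 16982 (m = 6 - 1*(-16976) = 6 + 16976 = 16982)
l = -1/5206 (l = 1/(16982 - 22188) = 1/(-5206) = -1/5206 ≈ -0.00019209)
26291 + (-22699/(-238) + l)/(k + 987) = 26291 + (-22699/(-238) - 1/5206)/(-18949 + 987) = 26291 + (-22699*(-1/238) - 1/5206)/(-17962) = 26291 + (22699/238 - 1/5206)*(-1/17962) = 26291 + (29542689/309757)*(-1/17962) = 26291 - 29542689/5563855234 = 146279288414405/5563855234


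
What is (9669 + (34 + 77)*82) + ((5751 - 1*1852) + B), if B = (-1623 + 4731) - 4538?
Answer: 21240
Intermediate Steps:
B = -1430 (B = 3108 - 4538 = -1430)
(9669 + (34 + 77)*82) + ((5751 - 1*1852) + B) = (9669 + (34 + 77)*82) + ((5751 - 1*1852) - 1430) = (9669 + 111*82) + ((5751 - 1852) - 1430) = (9669 + 9102) + (3899 - 1430) = 18771 + 2469 = 21240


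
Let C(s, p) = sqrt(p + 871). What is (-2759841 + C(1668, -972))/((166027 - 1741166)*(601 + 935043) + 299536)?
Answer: 306649/163752117220 - I*sqrt(101)/1473769054980 ≈ 1.8726e-6 - 6.8192e-12*I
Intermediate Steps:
C(s, p) = sqrt(871 + p)
(-2759841 + C(1668, -972))/((166027 - 1741166)*(601 + 935043) + 299536) = (-2759841 + sqrt(871 - 972))/((166027 - 1741166)*(601 + 935043) + 299536) = (-2759841 + sqrt(-101))/(-1575139*935644 + 299536) = (-2759841 + I*sqrt(101))/(-1473769354516 + 299536) = (-2759841 + I*sqrt(101))/(-1473769054980) = (-2759841 + I*sqrt(101))*(-1/1473769054980) = 306649/163752117220 - I*sqrt(101)/1473769054980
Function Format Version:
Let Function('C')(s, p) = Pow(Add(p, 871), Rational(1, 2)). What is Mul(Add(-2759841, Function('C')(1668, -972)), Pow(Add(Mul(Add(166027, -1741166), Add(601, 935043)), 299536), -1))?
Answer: Add(Rational(306649, 163752117220), Mul(Rational(-1, 1473769054980), I, Pow(101, Rational(1, 2)))) ≈ Add(1.8726e-6, Mul(-6.8192e-12, I))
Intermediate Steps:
Function('C')(s, p) = Pow(Add(871, p), Rational(1, 2))
Mul(Add(-2759841, Function('C')(1668, -972)), Pow(Add(Mul(Add(166027, -1741166), Add(601, 935043)), 299536), -1)) = Mul(Add(-2759841, Pow(Add(871, -972), Rational(1, 2))), Pow(Add(Mul(Add(166027, -1741166), Add(601, 935043)), 299536), -1)) = Mul(Add(-2759841, Pow(-101, Rational(1, 2))), Pow(Add(Mul(-1575139, 935644), 299536), -1)) = Mul(Add(-2759841, Mul(I, Pow(101, Rational(1, 2)))), Pow(Add(-1473769354516, 299536), -1)) = Mul(Add(-2759841, Mul(I, Pow(101, Rational(1, 2)))), Pow(-1473769054980, -1)) = Mul(Add(-2759841, Mul(I, Pow(101, Rational(1, 2)))), Rational(-1, 1473769054980)) = Add(Rational(306649, 163752117220), Mul(Rational(-1, 1473769054980), I, Pow(101, Rational(1, 2))))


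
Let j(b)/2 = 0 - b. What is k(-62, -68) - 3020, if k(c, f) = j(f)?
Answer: -2884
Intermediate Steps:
j(b) = -2*b (j(b) = 2*(0 - b) = 2*(-b) = -2*b)
k(c, f) = -2*f
k(-62, -68) - 3020 = -2*(-68) - 3020 = 136 - 3020 = -2884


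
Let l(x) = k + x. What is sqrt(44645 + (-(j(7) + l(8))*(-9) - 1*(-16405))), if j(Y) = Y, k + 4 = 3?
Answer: 2*sqrt(15294) ≈ 247.34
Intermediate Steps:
k = -1 (k = -4 + 3 = -1)
l(x) = -1 + x
sqrt(44645 + (-(j(7) + l(8))*(-9) - 1*(-16405))) = sqrt(44645 + (-(7 + (-1 + 8))*(-9) - 1*(-16405))) = sqrt(44645 + (-(7 + 7)*(-9) + 16405)) = sqrt(44645 + (-14*(-9) + 16405)) = sqrt(44645 + (-1*(-126) + 16405)) = sqrt(44645 + (126 + 16405)) = sqrt(44645 + 16531) = sqrt(61176) = 2*sqrt(15294)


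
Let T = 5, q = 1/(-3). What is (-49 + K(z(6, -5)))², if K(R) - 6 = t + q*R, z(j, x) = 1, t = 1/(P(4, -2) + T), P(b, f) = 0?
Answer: 418609/225 ≈ 1860.5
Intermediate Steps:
q = -⅓ ≈ -0.33333
t = ⅕ (t = 1/(0 + 5) = 1/5 = ⅕ ≈ 0.20000)
K(R) = 31/5 - R/3 (K(R) = 6 + (⅕ - R/3) = 31/5 - R/3)
(-49 + K(z(6, -5)))² = (-49 + (31/5 - ⅓*1))² = (-49 + (31/5 - ⅓))² = (-49 + 88/15)² = (-647/15)² = 418609/225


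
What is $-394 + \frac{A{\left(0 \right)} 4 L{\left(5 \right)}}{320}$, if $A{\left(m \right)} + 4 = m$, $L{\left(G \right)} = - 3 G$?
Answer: $- \frac{1573}{4} \approx -393.25$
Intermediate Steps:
$A{\left(m \right)} = -4 + m$
$-394 + \frac{A{\left(0 \right)} 4 L{\left(5 \right)}}{320} = -394 + \frac{\left(-4 + 0\right) 4 \left(\left(-3\right) 5\right)}{320} = -394 + \left(-4\right) 4 \left(-15\right) \frac{1}{320} = -394 + \left(-16\right) \left(-15\right) \frac{1}{320} = -394 + 240 \cdot \frac{1}{320} = -394 + \frac{3}{4} = - \frac{1573}{4}$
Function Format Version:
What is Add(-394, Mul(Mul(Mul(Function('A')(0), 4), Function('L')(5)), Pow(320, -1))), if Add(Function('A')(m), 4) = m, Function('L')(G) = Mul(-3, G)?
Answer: Rational(-1573, 4) ≈ -393.25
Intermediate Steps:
Function('A')(m) = Add(-4, m)
Add(-394, Mul(Mul(Mul(Function('A')(0), 4), Function('L')(5)), Pow(320, -1))) = Add(-394, Mul(Mul(Mul(Add(-4, 0), 4), Mul(-3, 5)), Pow(320, -1))) = Add(-394, Mul(Mul(Mul(-4, 4), -15), Rational(1, 320))) = Add(-394, Mul(Mul(-16, -15), Rational(1, 320))) = Add(-394, Mul(240, Rational(1, 320))) = Add(-394, Rational(3, 4)) = Rational(-1573, 4)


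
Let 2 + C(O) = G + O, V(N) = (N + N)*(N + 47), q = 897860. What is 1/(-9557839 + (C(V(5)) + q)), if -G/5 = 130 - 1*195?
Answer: -1/8659136 ≈ -1.1548e-7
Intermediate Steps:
V(N) = 2*N*(47 + N) (V(N) = (2*N)*(47 + N) = 2*N*(47 + N))
G = 325 (G = -5*(130 - 1*195) = -5*(130 - 195) = -5*(-65) = 325)
C(O) = 323 + O (C(O) = -2 + (325 + O) = 323 + O)
1/(-9557839 + (C(V(5)) + q)) = 1/(-9557839 + ((323 + 2*5*(47 + 5)) + 897860)) = 1/(-9557839 + ((323 + 2*5*52) + 897860)) = 1/(-9557839 + ((323 + 520) + 897860)) = 1/(-9557839 + (843 + 897860)) = 1/(-9557839 + 898703) = 1/(-8659136) = -1/8659136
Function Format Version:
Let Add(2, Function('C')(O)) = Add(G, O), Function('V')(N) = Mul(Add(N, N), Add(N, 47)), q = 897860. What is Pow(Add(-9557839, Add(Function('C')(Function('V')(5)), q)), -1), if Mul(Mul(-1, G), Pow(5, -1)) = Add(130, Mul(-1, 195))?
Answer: Rational(-1, 8659136) ≈ -1.1548e-7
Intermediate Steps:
Function('V')(N) = Mul(2, N, Add(47, N)) (Function('V')(N) = Mul(Mul(2, N), Add(47, N)) = Mul(2, N, Add(47, N)))
G = 325 (G = Mul(-5, Add(130, Mul(-1, 195))) = Mul(-5, Add(130, -195)) = Mul(-5, -65) = 325)
Function('C')(O) = Add(323, O) (Function('C')(O) = Add(-2, Add(325, O)) = Add(323, O))
Pow(Add(-9557839, Add(Function('C')(Function('V')(5)), q)), -1) = Pow(Add(-9557839, Add(Add(323, Mul(2, 5, Add(47, 5))), 897860)), -1) = Pow(Add(-9557839, Add(Add(323, Mul(2, 5, 52)), 897860)), -1) = Pow(Add(-9557839, Add(Add(323, 520), 897860)), -1) = Pow(Add(-9557839, Add(843, 897860)), -1) = Pow(Add(-9557839, 898703), -1) = Pow(-8659136, -1) = Rational(-1, 8659136)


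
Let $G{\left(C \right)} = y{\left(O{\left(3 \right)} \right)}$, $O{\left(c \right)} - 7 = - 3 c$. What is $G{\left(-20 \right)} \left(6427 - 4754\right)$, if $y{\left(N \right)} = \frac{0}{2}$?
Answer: $0$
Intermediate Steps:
$O{\left(c \right)} = 7 - 3 c$
$y{\left(N \right)} = 0$ ($y{\left(N \right)} = 0 \cdot \frac{1}{2} = 0$)
$G{\left(C \right)} = 0$
$G{\left(-20 \right)} \left(6427 - 4754\right) = 0 \left(6427 - 4754\right) = 0 \cdot 1673 = 0$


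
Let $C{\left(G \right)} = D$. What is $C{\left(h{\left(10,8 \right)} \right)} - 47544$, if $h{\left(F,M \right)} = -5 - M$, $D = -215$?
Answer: $-47759$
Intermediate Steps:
$C{\left(G \right)} = -215$
$C{\left(h{\left(10,8 \right)} \right)} - 47544 = -215 - 47544 = -47759$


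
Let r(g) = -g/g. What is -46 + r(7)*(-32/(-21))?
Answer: -998/21 ≈ -47.524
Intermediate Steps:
r(g) = -1 (r(g) = -1*1 = -1)
-46 + r(7)*(-32/(-21)) = -46 - (-32)/(-21) = -46 - (-32)*(-1)/21 = -46 - 1*32/21 = -46 - 32/21 = -998/21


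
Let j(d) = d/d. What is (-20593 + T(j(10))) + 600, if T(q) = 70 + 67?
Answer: -19856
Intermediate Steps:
j(d) = 1
T(q) = 137
(-20593 + T(j(10))) + 600 = (-20593 + 137) + 600 = -20456 + 600 = -19856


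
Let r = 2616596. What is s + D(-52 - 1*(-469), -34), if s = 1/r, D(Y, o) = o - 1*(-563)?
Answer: 1384179285/2616596 ≈ 529.00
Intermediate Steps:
D(Y, o) = 563 + o (D(Y, o) = o + 563 = 563 + o)
s = 1/2616596 ≈ 3.8218e-7
s + D(-52 - 1*(-469), -34) = 1/2616596 + (563 - 34) = 1/2616596 + 529 = 1384179285/2616596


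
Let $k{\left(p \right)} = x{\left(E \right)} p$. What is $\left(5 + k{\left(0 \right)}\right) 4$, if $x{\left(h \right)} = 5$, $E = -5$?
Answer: $20$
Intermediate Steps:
$k{\left(p \right)} = 5 p$
$\left(5 + k{\left(0 \right)}\right) 4 = \left(5 + 5 \cdot 0\right) 4 = \left(5 + 0\right) 4 = 5 \cdot 4 = 20$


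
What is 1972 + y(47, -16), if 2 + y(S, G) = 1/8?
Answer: 15761/8 ≈ 1970.1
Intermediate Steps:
y(S, G) = -15/8 (y(S, G) = -2 + 1/8 = -2 + ⅛ = -15/8)
1972 + y(47, -16) = 1972 - 15/8 = 15761/8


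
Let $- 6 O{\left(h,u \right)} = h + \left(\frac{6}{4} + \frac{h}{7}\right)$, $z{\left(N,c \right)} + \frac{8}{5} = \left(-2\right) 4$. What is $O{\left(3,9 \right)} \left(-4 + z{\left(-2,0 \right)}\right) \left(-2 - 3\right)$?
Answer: $- \frac{391}{7} \approx -55.857$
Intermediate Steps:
$z{\left(N,c \right)} = - \frac{48}{5}$ ($z{\left(N,c \right)} = - \frac{8}{5} - 8 = - \frac{48}{5}$)
$O{\left(h,u \right)} = - \frac{1}{4} - \frac{4 h}{21}$ ($O{\left(h,u \right)} = - \frac{h + \left(\frac{6}{4} + \frac{h}{7}\right)}{6} = - \frac{h + \left(6 \cdot \frac{1}{4} + h \frac{1}{7}\right)}{6} = - \frac{h + \left(\frac{3}{2} + \frac{h}{7}\right)}{6} = - \frac{\frac{3}{2} + \frac{8 h}{7}}{6} = - \frac{1}{4} - \frac{4 h}{21}$)
$O{\left(3,9 \right)} \left(-4 + z{\left(-2,0 \right)}\right) \left(-2 - 3\right) = \left(- \frac{1}{4} - \frac{4}{7}\right) \left(-4 - \frac{48}{5}\right) \left(-2 - 3\right) = \left(- \frac{1}{4} - \frac{4}{7}\right) \left(\left(- \frac{68}{5}\right) \left(-5\right)\right) = \left(- \frac{23}{28}\right) 68 = - \frac{391}{7}$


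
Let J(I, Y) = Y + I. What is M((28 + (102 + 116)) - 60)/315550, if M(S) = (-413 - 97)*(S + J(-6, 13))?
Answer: -9843/31555 ≈ -0.31193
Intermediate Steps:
J(I, Y) = I + Y
M(S) = -3570 - 510*S (M(S) = (-413 - 97)*(S + (-6 + 13)) = -510*(S + 7) = -510*(7 + S) = -3570 - 510*S)
M((28 + (102 + 116)) - 60)/315550 = (-3570 - 510*((28 + (102 + 116)) - 60))/315550 = (-3570 - 510*((28 + 218) - 60))*(1/315550) = (-3570 - 510*(246 - 60))*(1/315550) = (-3570 - 510*186)*(1/315550) = (-3570 - 94860)*(1/315550) = -98430*1/315550 = -9843/31555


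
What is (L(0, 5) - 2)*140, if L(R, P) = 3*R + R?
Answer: -280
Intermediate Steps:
L(R, P) = 4*R
(L(0, 5) - 2)*140 = (4*0 - 2)*140 = (0 - 2)*140 = -2*140 = -280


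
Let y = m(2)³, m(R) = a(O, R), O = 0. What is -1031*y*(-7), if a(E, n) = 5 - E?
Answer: 902125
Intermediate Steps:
m(R) = 5 (m(R) = 5 - 1*0 = 5 + 0 = 5)
y = 125 (y = 5³ = 125)
-1031*y*(-7) = -1031*125*(-7) = -1031*(-875) = -1*(-902125) = 902125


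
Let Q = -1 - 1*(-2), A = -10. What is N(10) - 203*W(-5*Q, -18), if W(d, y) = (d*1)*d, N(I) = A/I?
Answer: -5076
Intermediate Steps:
Q = 1 (Q = -1 + 2 = 1)
N(I) = -10/I
W(d, y) = d**2 (W(d, y) = d*d = d**2)
N(10) - 203*W(-5*Q, -18) = -10/10 - 203*(-5*1)**2 = -10*1/10 - 203*(-5)**2 = -1 - 203*25 = -1 - 5075 = -5076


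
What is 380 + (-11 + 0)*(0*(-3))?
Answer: 380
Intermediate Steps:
380 + (-11 + 0)*(0*(-3)) = 380 - 11*0 = 380 + 0 = 380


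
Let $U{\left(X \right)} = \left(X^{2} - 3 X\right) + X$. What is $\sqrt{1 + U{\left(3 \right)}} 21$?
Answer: $42$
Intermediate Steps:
$U{\left(X \right)} = X^{2} - 2 X$
$\sqrt{1 + U{\left(3 \right)}} 21 = \sqrt{1 + 3 \left(-2 + 3\right)} 21 = \sqrt{1 + 3 \cdot 1} \cdot 21 = \sqrt{1 + 3} \cdot 21 = \sqrt{4} \cdot 21 = 2 \cdot 21 = 42$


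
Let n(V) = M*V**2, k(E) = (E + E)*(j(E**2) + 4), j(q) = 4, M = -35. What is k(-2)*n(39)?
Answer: 1703520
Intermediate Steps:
k(E) = 16*E (k(E) = (E + E)*(4 + 4) = (2*E)*8 = 16*E)
n(V) = -35*V**2
k(-2)*n(39) = (16*(-2))*(-35*39**2) = -(-1120)*1521 = -32*(-53235) = 1703520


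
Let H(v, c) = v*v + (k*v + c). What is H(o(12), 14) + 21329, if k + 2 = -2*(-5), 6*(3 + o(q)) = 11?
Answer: 768061/36 ≈ 21335.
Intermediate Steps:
o(q) = -7/6 (o(q) = -3 + (⅙)*11 = -3 + 11/6 = -7/6)
k = 8 (k = -2 - 2*(-5) = -2 + 10 = 8)
H(v, c) = c + v² + 8*v (H(v, c) = v*v + (8*v + c) = v² + (c + 8*v) = c + v² + 8*v)
H(o(12), 14) + 21329 = (14 + (-7/6)² + 8*(-7/6)) + 21329 = (14 + 49/36 - 28/3) + 21329 = 217/36 + 21329 = 768061/36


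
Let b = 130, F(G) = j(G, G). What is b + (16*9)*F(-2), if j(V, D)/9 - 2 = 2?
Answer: 5314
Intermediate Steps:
j(V, D) = 36 (j(V, D) = 18 + 9*2 = 18 + 18 = 36)
F(G) = 36
b + (16*9)*F(-2) = 130 + (16*9)*36 = 130 + 144*36 = 130 + 5184 = 5314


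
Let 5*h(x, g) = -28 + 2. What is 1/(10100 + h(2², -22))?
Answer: 5/50474 ≈ 9.9061e-5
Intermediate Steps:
h(x, g) = -26/5 (h(x, g) = (-28 + 2)/5 = (⅕)*(-26) = -26/5)
1/(10100 + h(2², -22)) = 1/(10100 - 26/5) = 1/(50474/5) = 5/50474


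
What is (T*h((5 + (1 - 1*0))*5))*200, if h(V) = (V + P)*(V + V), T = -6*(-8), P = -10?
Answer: 11520000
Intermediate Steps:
T = 48
h(V) = 2*V*(-10 + V) (h(V) = (V - 10)*(V + V) = (-10 + V)*(2*V) = 2*V*(-10 + V))
(T*h((5 + (1 - 1*0))*5))*200 = (48*(2*((5 + (1 - 1*0))*5)*(-10 + (5 + (1 - 1*0))*5)))*200 = (48*(2*((5 + (1 + 0))*5)*(-10 + (5 + (1 + 0))*5)))*200 = (48*(2*((5 + 1)*5)*(-10 + (5 + 1)*5)))*200 = (48*(2*(6*5)*(-10 + 6*5)))*200 = (48*(2*30*(-10 + 30)))*200 = (48*(2*30*20))*200 = (48*1200)*200 = 57600*200 = 11520000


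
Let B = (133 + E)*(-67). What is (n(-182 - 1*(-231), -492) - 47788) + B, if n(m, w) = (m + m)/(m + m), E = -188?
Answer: -44102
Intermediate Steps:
n(m, w) = 1 (n(m, w) = (2*m)/((2*m)) = (2*m)*(1/(2*m)) = 1)
B = 3685 (B = (133 - 188)*(-67) = -55*(-67) = 3685)
(n(-182 - 1*(-231), -492) - 47788) + B = (1 - 47788) + 3685 = -47787 + 3685 = -44102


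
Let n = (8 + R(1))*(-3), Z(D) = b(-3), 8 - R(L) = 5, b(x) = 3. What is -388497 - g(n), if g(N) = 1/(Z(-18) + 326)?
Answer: -127815514/329 ≈ -3.8850e+5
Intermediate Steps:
R(L) = 3 (R(L) = 8 - 1*5 = 8 - 5 = 3)
Z(D) = 3
n = -33 (n = (8 + 3)*(-3) = 11*(-3) = -33)
g(N) = 1/329 (g(N) = 1/(3 + 326) = 1/329)
-388497 - g(n) = -388497 - 1*1/329 = -388497 - 1/329 = -127815514/329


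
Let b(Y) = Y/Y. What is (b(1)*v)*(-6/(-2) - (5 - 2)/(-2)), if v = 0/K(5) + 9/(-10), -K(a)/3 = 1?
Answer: -81/20 ≈ -4.0500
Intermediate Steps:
b(Y) = 1
K(a) = -3 (K(a) = -3*1 = -3)
v = -9/10 (v = 0/(-3) + 9/(-10) = 0*(-1/3) + 9*(-1/10) = 0 - 9/10 = -9/10 ≈ -0.90000)
(b(1)*v)*(-6/(-2) - (5 - 2)/(-2)) = (1*(-9/10))*(-6/(-2) - (5 - 2)/(-2)) = -9*(-6*(-1/2) - 1*3*(-1/2))/10 = -9*(3 - 3*(-1/2))/10 = -9*(3 + 3/2)/10 = -9/10*9/2 = -81/20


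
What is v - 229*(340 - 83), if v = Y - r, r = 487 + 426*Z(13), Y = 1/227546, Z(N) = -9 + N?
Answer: -13890318023/227546 ≈ -61044.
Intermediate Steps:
Y = 1/227546 ≈ 4.3947e-6
r = 2191 (r = 487 + 426*(-9 + 13) = 487 + 426*4 = 487 + 1704 = 2191)
v = -498553285/227546 (v = 1/227546 - 1*2191 = 1/227546 - 2191 = -498553285/227546 ≈ -2191.0)
v - 229*(340 - 83) = -498553285/227546 - 229*(340 - 83) = -498553285/227546 - 229*257 = -498553285/227546 - 58853 = -13890318023/227546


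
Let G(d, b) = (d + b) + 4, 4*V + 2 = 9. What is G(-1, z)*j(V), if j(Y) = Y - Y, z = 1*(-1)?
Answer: 0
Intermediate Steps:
V = 7/4 (V = -1/2 + (1/4)*9 = -1/2 + 9/4 = 7/4 ≈ 1.7500)
z = -1
j(Y) = 0
G(d, b) = 4 + b + d (G(d, b) = (b + d) + 4 = 4 + b + d)
G(-1, z)*j(V) = (4 - 1 - 1)*0 = 2*0 = 0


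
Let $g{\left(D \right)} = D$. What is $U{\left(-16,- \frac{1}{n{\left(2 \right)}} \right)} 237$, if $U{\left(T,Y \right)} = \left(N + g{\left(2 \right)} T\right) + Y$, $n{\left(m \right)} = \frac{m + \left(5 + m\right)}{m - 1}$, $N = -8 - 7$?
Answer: $- \frac{33496}{3} \approx -11165.0$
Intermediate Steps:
$N = -15$ ($N = -8 - 7 = -15$)
$n{\left(m \right)} = \frac{5 + 2 m}{-1 + m}$
$U{\left(T,Y \right)} = -15 + Y + 2 T$ ($U{\left(T,Y \right)} = \left(-15 + 2 T\right) + Y = -15 + Y + 2 T$)
$U{\left(-16,- \frac{1}{n{\left(2 \right)}} \right)} 237 = \left(-15 - \frac{1}{\frac{1}{-1 + 2} \left(5 + 2 \cdot 2\right)} + 2 \left(-16\right)\right) 237 = \left(-15 - \frac{1}{1^{-1} \left(5 + 4\right)} - 32\right) 237 = \left(-15 - \frac{1}{1 \cdot 9} - 32\right) 237 = \left(-15 - \frac{1}{9} - 32\right) 237 = \left(- \frac{424}{9}\right) 237 = - \frac{33496}{3}$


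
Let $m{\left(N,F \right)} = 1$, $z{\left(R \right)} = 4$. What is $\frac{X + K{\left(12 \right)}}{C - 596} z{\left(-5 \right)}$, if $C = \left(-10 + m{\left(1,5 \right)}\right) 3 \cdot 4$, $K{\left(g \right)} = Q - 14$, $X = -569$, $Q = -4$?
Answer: $\frac{587}{176} \approx 3.3352$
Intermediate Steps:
$K{\left(g \right)} = -18$ ($K{\left(g \right)} = -4 - 14 = -18$)
$C = -108$ ($C = \left(-10 + 1\right) 3 \cdot 4 = \left(-9\right) 12 = -108$)
$\frac{X + K{\left(12 \right)}}{C - 596} z{\left(-5 \right)} = \frac{-569 - 18}{-108 - 596} \cdot 4 = - \frac{587}{-704} \cdot 4 = \left(-587\right) \left(- \frac{1}{704}\right) 4 = \frac{587}{704} \cdot 4 = \frac{587}{176}$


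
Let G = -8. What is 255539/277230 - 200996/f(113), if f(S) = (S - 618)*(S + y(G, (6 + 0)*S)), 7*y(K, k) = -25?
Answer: 48890499893/10724088090 ≈ 4.5589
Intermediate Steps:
y(K, k) = -25/7 (y(K, k) = (⅐)*(-25) = -25/7)
f(S) = (-618 + S)*(-25/7 + S) (f(S) = (S - 618)*(S - 25/7) = (-618 + S)*(-25/7 + S))
255539/277230 - 200996/f(113) = 255539/277230 - 200996/(15450/7 + 113² - 4351/7*113) = 255539*(1/277230) - 200996/(15450/7 + 12769 - 491663/7) = 255539/277230 - 200996/(-386830/7) = 255539/277230 - 200996*(-7/386830) = 255539/277230 + 703486/193415 = 48890499893/10724088090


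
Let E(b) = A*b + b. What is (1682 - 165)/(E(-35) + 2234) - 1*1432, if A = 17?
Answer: -2295411/1604 ≈ -1431.1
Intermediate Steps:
E(b) = 18*b (E(b) = 17*b + b = 18*b)
(1682 - 165)/(E(-35) + 2234) - 1*1432 = (1682 - 165)/(18*(-35) + 2234) - 1*1432 = 1517/(-630 + 2234) - 1432 = 1517/1604 - 1432 = -2295411/1604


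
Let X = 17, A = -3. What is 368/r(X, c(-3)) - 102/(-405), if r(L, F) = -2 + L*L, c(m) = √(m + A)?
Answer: 59438/38745 ≈ 1.5341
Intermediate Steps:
c(m) = √(-3 + m) (c(m) = √(m - 3) = √(-3 + m))
r(L, F) = -2 + L²
368/r(X, c(-3)) - 102/(-405) = 368/(-2 + 17²) - 102/(-405) = 368/(-2 + 289) - 102*(-1/405) = 368/287 + 34/135 = 59438/38745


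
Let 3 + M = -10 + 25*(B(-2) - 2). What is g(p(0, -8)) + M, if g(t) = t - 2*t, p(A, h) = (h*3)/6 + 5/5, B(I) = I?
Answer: -110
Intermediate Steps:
p(A, h) = 1 + h/2 (p(A, h) = (3*h)*(⅙) + 5*(⅕) = h/2 + 1 = 1 + h/2)
g(t) = -t
M = -113 (M = -3 + (-10 + 25*(-2 - 2)) = -3 + (-10 + 25*(-4)) = -3 + (-10 - 100) = -3 - 110 = -113)
g(p(0, -8)) + M = -(1 + (½)*(-8)) - 113 = -(1 - 4) - 113 = -1*(-3) - 113 = 3 - 113 = -110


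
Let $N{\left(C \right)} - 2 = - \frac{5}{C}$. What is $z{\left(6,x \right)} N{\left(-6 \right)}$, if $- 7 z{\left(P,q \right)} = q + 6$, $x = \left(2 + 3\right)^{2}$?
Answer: $- \frac{527}{42} \approx -12.548$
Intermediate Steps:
$x = 25$ ($x = 5^{2} = 25$)
$z{\left(P,q \right)} = - \frac{6}{7} - \frac{q}{7}$ ($z{\left(P,q \right)} = - \frac{q + 6}{7} = - \frac{6 + q}{7} = - \frac{6}{7} - \frac{q}{7}$)
$N{\left(C \right)} = 2 - \frac{5}{C}$
$z{\left(6,x \right)} N{\left(-6 \right)} = \left(- \frac{6}{7} - \frac{25}{7}\right) \left(2 - \frac{5}{-6}\right) = \left(- \frac{6}{7} - \frac{25}{7}\right) \left(2 - - \frac{5}{6}\right) = - \frac{31 \left(2 + \frac{5}{6}\right)}{7} = \left(- \frac{31}{7}\right) \frac{17}{6} = - \frac{527}{42}$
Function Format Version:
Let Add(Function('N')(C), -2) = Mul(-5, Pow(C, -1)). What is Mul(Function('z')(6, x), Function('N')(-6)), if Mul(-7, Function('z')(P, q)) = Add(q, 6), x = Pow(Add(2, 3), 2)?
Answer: Rational(-527, 42) ≈ -12.548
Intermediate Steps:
x = 25 (x = Pow(5, 2) = 25)
Function('z')(P, q) = Add(Rational(-6, 7), Mul(Rational(-1, 7), q)) (Function('z')(P, q) = Mul(Rational(-1, 7), Add(q, 6)) = Mul(Rational(-1, 7), Add(6, q)) = Add(Rational(-6, 7), Mul(Rational(-1, 7), q)))
Function('N')(C) = Add(2, Mul(-5, Pow(C, -1)))
Mul(Function('z')(6, x), Function('N')(-6)) = Mul(Add(Rational(-6, 7), Mul(Rational(-1, 7), 25)), Add(2, Mul(-5, Pow(-6, -1)))) = Mul(Add(Rational(-6, 7), Rational(-25, 7)), Add(2, Mul(-5, Rational(-1, 6)))) = Mul(Rational(-31, 7), Add(2, Rational(5, 6))) = Mul(Rational(-31, 7), Rational(17, 6)) = Rational(-527, 42)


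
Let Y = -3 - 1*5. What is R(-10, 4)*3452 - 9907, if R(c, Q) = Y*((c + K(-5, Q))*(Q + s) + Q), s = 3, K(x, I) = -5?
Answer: 2779309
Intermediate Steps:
Y = -8 (Y = -3 - 5 = -8)
R(c, Q) = -8*Q - 8*(-5 + c)*(3 + Q) (R(c, Q) = -8*((c - 5)*(Q + 3) + Q) = -8*((-5 + c)*(3 + Q) + Q) = -8*(Q + (-5 + c)*(3 + Q)) = -8*Q - 8*(-5 + c)*(3 + Q))
R(-10, 4)*3452 - 9907 = (120 - 24*(-10) + 32*4 - 8*4*(-10))*3452 - 9907 = (120 + 240 + 128 + 320)*3452 - 9907 = 808*3452 - 9907 = 2789216 - 9907 = 2779309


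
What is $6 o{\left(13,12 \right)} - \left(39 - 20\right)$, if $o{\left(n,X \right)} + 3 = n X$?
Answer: $899$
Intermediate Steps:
$o{\left(n,X \right)} = -3 + X n$ ($o{\left(n,X \right)} = -3 + n X = -3 + X n$)
$6 o{\left(13,12 \right)} - \left(39 - 20\right) = 6 \left(-3 + 12 \cdot 13\right) - \left(39 - 20\right) = 6 \left(-3 + 156\right) - \left(39 - 20\right) = 6 \cdot 153 - 19 = 918 - 19 = 899$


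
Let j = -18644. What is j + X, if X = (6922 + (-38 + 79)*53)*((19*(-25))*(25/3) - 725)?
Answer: -127840682/3 ≈ -4.2614e+7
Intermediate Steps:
X = -127784750/3 (X = (6922 + 41*53)*(-11875/3 - 725) = (6922 + 2173)*(-475*25/3 - 725) = 9095*(-11875/3 - 725) = 9095*(-14050/3) = -127784750/3 ≈ -4.2595e+7)
j + X = -18644 - 127784750/3 = -127840682/3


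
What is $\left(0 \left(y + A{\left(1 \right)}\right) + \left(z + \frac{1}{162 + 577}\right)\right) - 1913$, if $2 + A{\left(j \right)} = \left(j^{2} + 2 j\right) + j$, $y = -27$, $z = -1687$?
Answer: $- \frac{2660399}{739} \approx -3600.0$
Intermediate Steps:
$A{\left(j \right)} = -2 + j^{2} + 3 j$ ($A{\left(j \right)} = -2 + \left(\left(j^{2} + 2 j\right) + j\right) = -2 + \left(j^{2} + 3 j\right) = -2 + j^{2} + 3 j$)
$\left(0 \left(y + A{\left(1 \right)}\right) + \left(z + \frac{1}{162 + 577}\right)\right) - 1913 = \left(0 \left(-27 + \left(-2 + 1^{2} + 3 \cdot 1\right)\right) - \left(1687 - \frac{1}{162 + 577}\right)\right) - 1913 = \left(0 \left(-27 + \left(-2 + 1 + 3\right)\right) - \left(1687 - \frac{1}{739}\right)\right) - 1913 = \left(0 \left(-27 + 2\right) + \left(-1687 + \frac{1}{739}\right)\right) - 1913 = \left(0 \left(-25\right) - \frac{1246692}{739}\right) - 1913 = \left(0 - \frac{1246692}{739}\right) - 1913 = - \frac{1246692}{739} - 1913 = - \frac{2660399}{739}$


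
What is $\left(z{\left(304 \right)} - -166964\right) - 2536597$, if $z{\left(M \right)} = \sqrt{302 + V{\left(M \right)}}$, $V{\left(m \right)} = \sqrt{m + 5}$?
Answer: $-2369633 + \sqrt{302 + \sqrt{309}} \approx -2.3696 \cdot 10^{6}$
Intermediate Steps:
$V{\left(m \right)} = \sqrt{5 + m}$
$z{\left(M \right)} = \sqrt{302 + \sqrt{5 + M}}$
$\left(z{\left(304 \right)} - -166964\right) - 2536597 = \left(\sqrt{302 + \sqrt{5 + 304}} - -166964\right) - 2536597 = \left(\sqrt{302 + \sqrt{309}} - -166964\right) - 2536597 = \left(\sqrt{302 + \sqrt{309}} + \left(-38681 + 205645\right)\right) - 2536597 = \left(\sqrt{302 + \sqrt{309}} + 166964\right) - 2536597 = \left(166964 + \sqrt{302 + \sqrt{309}}\right) - 2536597 = -2369633 + \sqrt{302 + \sqrt{309}}$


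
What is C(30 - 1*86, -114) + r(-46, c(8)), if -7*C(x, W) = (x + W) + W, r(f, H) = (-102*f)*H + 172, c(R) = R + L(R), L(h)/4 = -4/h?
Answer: 198552/7 ≈ 28365.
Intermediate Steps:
L(h) = -16/h (L(h) = 4*(-4/h) = -16/h)
c(R) = R - 16/R
r(f, H) = 172 - 102*H*f (r(f, H) = -102*H*f + 172 = 172 - 102*H*f)
C(x, W) = -2*W/7 - x/7 (C(x, W) = -((x + W) + W)/7 = -((W + x) + W)/7 = -(x + 2*W)/7 = -2*W/7 - x/7)
C(30 - 1*86, -114) + r(-46, c(8)) = (-2/7*(-114) - (30 - 1*86)/7) + (172 - 102*(8 - 16/8)*(-46)) = (228/7 - (30 - 86)/7) + (172 - 102*(8 - 16*⅛)*(-46)) = (228/7 - ⅐*(-56)) + (172 - 102*(8 - 2)*(-46)) = (228/7 + 8) + (172 - 102*6*(-46)) = 284/7 + (172 + 28152) = 284/7 + 28324 = 198552/7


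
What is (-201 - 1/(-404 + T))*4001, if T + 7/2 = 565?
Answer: -253331317/315 ≈ -8.0423e+5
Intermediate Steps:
T = 1123/2 (T = -7/2 + 565 = 1123/2 ≈ 561.50)
(-201 - 1/(-404 + T))*4001 = (-201 - 1/(-404 + 1123/2))*4001 = (-201 - 1/315/2)*4001 = (-201 - 1*2/315)*4001 = (-201 - 2/315)*4001 = -63317/315*4001 = -253331317/315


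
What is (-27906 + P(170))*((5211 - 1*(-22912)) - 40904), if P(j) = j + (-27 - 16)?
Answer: 355043399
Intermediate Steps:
P(j) = -43 + j (P(j) = j - 43 = -43 + j)
(-27906 + P(170))*((5211 - 1*(-22912)) - 40904) = (-27906 + (-43 + 170))*((5211 - 1*(-22912)) - 40904) = (-27906 + 127)*((5211 + 22912) - 40904) = -27779*(28123 - 40904) = -27779*(-12781) = 355043399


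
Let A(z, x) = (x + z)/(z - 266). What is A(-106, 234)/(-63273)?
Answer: 32/5884389 ≈ 5.4381e-6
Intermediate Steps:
A(z, x) = (x + z)/(-266 + z)
A(-106, 234)/(-63273) = ((234 - 106)/(-266 - 106))/(-63273) = (128/(-372))*(-1/63273) = -1/372*128*(-1/63273) = -32/93*(-1/63273) = 32/5884389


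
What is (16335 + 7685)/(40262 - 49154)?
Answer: -6005/2223 ≈ -2.7013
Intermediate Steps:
(16335 + 7685)/(40262 - 49154) = 24020/(-8892) = 24020*(-1/8892) = -6005/2223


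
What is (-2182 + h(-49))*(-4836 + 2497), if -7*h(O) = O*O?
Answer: 5905975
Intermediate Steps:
h(O) = -O²/7 (h(O) = -O*O/7 = -O²/7)
(-2182 + h(-49))*(-4836 + 2497) = (-2182 - ⅐*(-49)²)*(-4836 + 2497) = (-2182 - ⅐*2401)*(-2339) = (-2182 - 343)*(-2339) = -2525*(-2339) = 5905975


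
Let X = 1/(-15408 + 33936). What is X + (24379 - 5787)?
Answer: 344472577/18528 ≈ 18592.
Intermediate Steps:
X = 1/18528 ≈ 5.3972e-5
X + (24379 - 5787) = 1/18528 + (24379 - 5787) = 1/18528 + 18592 = 344472577/18528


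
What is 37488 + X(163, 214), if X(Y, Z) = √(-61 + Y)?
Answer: 37488 + √102 ≈ 37498.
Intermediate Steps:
37488 + X(163, 214) = 37488 + √(-61 + 163) = 37488 + √102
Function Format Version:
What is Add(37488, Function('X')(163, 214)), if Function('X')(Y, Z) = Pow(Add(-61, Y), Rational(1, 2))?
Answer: Add(37488, Pow(102, Rational(1, 2))) ≈ 37498.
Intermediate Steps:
Add(37488, Function('X')(163, 214)) = Add(37488, Pow(Add(-61, 163), Rational(1, 2))) = Add(37488, Pow(102, Rational(1, 2)))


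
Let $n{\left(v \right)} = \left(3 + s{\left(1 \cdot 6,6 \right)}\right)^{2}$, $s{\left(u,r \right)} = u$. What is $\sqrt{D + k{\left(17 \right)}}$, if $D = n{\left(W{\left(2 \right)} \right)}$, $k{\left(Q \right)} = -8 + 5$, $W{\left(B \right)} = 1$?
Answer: $\sqrt{78} \approx 8.8318$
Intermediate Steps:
$k{\left(Q \right)} = -3$
$n{\left(v \right)} = 81$ ($n{\left(v \right)} = \left(3 + 1 \cdot 6\right)^{2} = \left(3 + 6\right)^{2} = 9^{2} = 81$)
$D = 81$
$\sqrt{D + k{\left(17 \right)}} = \sqrt{81 - 3} = \sqrt{78}$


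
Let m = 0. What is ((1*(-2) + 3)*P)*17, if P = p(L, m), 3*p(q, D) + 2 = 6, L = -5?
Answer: 68/3 ≈ 22.667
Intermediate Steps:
p(q, D) = 4/3 (p(q, D) = -2/3 + (1/3)*6 = -2/3 + 2 = 4/3)
P = 4/3 ≈ 1.3333
((1*(-2) + 3)*P)*17 = ((1*(-2) + 3)*(4/3))*17 = ((-2 + 3)*(4/3))*17 = (1*(4/3))*17 = (4/3)*17 = 68/3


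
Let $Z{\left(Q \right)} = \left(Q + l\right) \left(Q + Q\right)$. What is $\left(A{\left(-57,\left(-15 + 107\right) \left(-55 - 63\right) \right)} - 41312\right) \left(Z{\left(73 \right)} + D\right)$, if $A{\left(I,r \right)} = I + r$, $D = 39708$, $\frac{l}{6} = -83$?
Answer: $1166810950$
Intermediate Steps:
$l = -498$ ($l = 6 \left(-83\right) = -498$)
$Z{\left(Q \right)} = 2 Q \left(-498 + Q\right)$ ($Z{\left(Q \right)} = \left(Q - 498\right) \left(Q + Q\right) = \left(-498 + Q\right) 2 Q = 2 Q \left(-498 + Q\right)$)
$\left(A{\left(-57,\left(-15 + 107\right) \left(-55 - 63\right) \right)} - 41312\right) \left(Z{\left(73 \right)} + D\right) = \left(\left(-57 + \left(-15 + 107\right) \left(-55 - 63\right)\right) - 41312\right) \left(2 \cdot 73 \left(-498 + 73\right) + 39708\right) = \left(\left(-57 + 92 \left(-118\right)\right) - 41312\right) \left(2 \cdot 73 \left(-425\right) + 39708\right) = \left(\left(-57 - 10856\right) - 41312\right) \left(-62050 + 39708\right) = \left(-10913 - 41312\right) \left(-22342\right) = \left(-52225\right) \left(-22342\right) = 1166810950$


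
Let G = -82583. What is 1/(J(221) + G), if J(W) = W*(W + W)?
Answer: 1/15099 ≈ 6.6230e-5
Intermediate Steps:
J(W) = 2*W**2 (J(W) = W*(2*W) = 2*W**2)
1/(J(221) + G) = 1/(2*221**2 - 82583) = 1/(2*48841 - 82583) = 1/(97682 - 82583) = 1/15099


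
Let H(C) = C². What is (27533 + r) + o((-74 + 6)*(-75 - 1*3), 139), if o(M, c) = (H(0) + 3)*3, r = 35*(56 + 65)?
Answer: 31777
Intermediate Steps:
r = 4235 (r = 35*121 = 4235)
o(M, c) = 9 (o(M, c) = (0² + 3)*3 = (0 + 3)*3 = 3*3 = 9)
(27533 + r) + o((-74 + 6)*(-75 - 1*3), 139) = (27533 + 4235) + 9 = 31768 + 9 = 31777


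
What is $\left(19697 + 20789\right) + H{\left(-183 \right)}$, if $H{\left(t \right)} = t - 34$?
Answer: $40269$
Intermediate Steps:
$H{\left(t \right)} = -34 + t$ ($H{\left(t \right)} = t - 34 = -34 + t$)
$\left(19697 + 20789\right) + H{\left(-183 \right)} = \left(19697 + 20789\right) - 217 = 40486 - 217 = 40269$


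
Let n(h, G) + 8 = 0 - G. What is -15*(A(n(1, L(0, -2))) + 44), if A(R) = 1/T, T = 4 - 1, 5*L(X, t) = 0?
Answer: -665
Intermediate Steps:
L(X, t) = 0 (L(X, t) = (1/5)*0 = 0)
n(h, G) = -8 - G (n(h, G) = -8 + (0 - G) = -8 - G)
T = 3
A(R) = 1/3
-15*(A(n(1, L(0, -2))) + 44) = -15*(1/3 + 44) = -15*133/3 = -665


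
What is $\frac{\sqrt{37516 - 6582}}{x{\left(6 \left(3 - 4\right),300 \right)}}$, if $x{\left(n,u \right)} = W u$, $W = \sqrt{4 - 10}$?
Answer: $- \frac{i \sqrt{46401}}{900} \approx - 0.23934 i$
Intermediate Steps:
$W = i \sqrt{6}$ ($W = \sqrt{-6} = i \sqrt{6} \approx 2.4495 i$)
$x{\left(n,u \right)} = i u \sqrt{6}$ ($x{\left(n,u \right)} = i \sqrt{6} u = i u \sqrt{6}$)
$\frac{\sqrt{37516 - 6582}}{x{\left(6 \left(3 - 4\right),300 \right)}} = \frac{\sqrt{37516 - 6582}}{i 300 \sqrt{6}} = \frac{\sqrt{30934}}{300 i \sqrt{6}} = \sqrt{30934} \left(- \frac{i \sqrt{6}}{1800}\right) = - \frac{i \sqrt{46401}}{900}$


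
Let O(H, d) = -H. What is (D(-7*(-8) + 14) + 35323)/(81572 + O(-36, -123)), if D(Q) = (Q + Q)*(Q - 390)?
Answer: -9477/81608 ≈ -0.11613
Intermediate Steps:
D(Q) = 2*Q*(-390 + Q) (D(Q) = (2*Q)*(-390 + Q) = 2*Q*(-390 + Q))
(D(-7*(-8) + 14) + 35323)/(81572 + O(-36, -123)) = (2*(-7*(-8) + 14)*(-390 + (-7*(-8) + 14)) + 35323)/(81572 - 1*(-36)) = (2*(56 + 14)*(-390 + (56 + 14)) + 35323)/(81572 + 36) = (2*70*(-390 + 70) + 35323)/81608 = (2*70*(-320) + 35323)*(1/81608) = (-44800 + 35323)*(1/81608) = -9477*1/81608 = -9477/81608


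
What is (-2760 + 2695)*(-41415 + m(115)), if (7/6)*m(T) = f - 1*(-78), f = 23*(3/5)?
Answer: 18808023/7 ≈ 2.6869e+6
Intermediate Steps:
f = 69/5 (f = 23*(3*(⅕)) = 23*(⅗) = 69/5 ≈ 13.800)
m(T) = 2754/35 (m(T) = 6*(69/5 - 1*(-78))/7 = 6*(69/5 + 78)/7 = (6/7)*(459/5) = 2754/35)
(-2760 + 2695)*(-41415 + m(115)) = (-2760 + 2695)*(-41415 + 2754/35) = -65*(-1446771/35) = 18808023/7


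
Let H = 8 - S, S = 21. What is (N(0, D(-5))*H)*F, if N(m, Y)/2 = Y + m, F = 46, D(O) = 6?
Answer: -7176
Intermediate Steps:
H = -13 (H = 8 - 1*21 = 8 - 21 = -13)
N(m, Y) = 2*Y + 2*m (N(m, Y) = 2*(Y + m) = 2*Y + 2*m)
(N(0, D(-5))*H)*F = ((2*6 + 2*0)*(-13))*46 = ((12 + 0)*(-13))*46 = (12*(-13))*46 = -156*46 = -7176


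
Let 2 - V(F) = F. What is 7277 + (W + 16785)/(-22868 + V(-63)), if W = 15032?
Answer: 165905614/22803 ≈ 7275.6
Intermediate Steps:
V(F) = 2 - F
7277 + (W + 16785)/(-22868 + V(-63)) = 7277 + (15032 + 16785)/(-22868 + (2 - 1*(-63))) = 7277 + 31817/(-22868 + (2 + 63)) = 7277 + 31817/(-22868 + 65) = 7277 + 31817/(-22803) = 7277 + 31817*(-1/22803) = 7277 - 31817/22803 = 165905614/22803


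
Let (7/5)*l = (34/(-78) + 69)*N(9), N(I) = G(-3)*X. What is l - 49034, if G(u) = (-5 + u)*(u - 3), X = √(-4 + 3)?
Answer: -49034 + 30560*I/13 ≈ -49034.0 + 2350.8*I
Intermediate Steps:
X = I (X = √(-1) = I ≈ 1.0*I)
G(u) = (-5 + u)*(-3 + u)
N(I) = 48*I (N(I) = (15 + (-3)² - 8*(-3))*I = (15 + 9 + 24)*I = 48*I)
l = 30560*I/13 (l = 5*((34/(-78) + 69)*(48*I))/7 = 5*((34*(-1/78) + 69)*(48*I))/7 = 5*((-17/39 + 69)*(48*I))/7 = 5*(2674*(48*I)/39)/7 = 5*(42784*I/13)/7 = 30560*I/13 ≈ 2350.8*I)
l - 49034 = 30560*I/13 - 49034 = -49034 + 30560*I/13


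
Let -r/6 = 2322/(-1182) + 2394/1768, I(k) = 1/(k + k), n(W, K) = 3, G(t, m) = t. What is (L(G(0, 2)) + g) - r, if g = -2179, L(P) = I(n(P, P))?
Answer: -285057946/130611 ≈ -2182.5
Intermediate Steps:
I(k) = 1/(2*k)
L(P) = ⅙ (L(P) = (½)/3 = (½)*(⅓) = ⅙)
r = 318897/87074 (r = -6*(2322/(-1182) + 2394/1768) = -6*(2322*(-1/1182) + 2394*(1/1768)) = -6*(-387/197 + 1197/884) = -6*(-106299/174148) = 318897/87074 ≈ 3.6624)
(L(G(0, 2)) + g) - r = (⅙ - 2179) - 1*318897/87074 = -13073/6 - 318897/87074 = -285057946/130611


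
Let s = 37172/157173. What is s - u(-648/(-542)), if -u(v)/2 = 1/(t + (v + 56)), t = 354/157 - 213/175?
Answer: 18457883325358/68148395722947 ≈ 0.27085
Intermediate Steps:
t = 28509/27475 (t = 354*(1/157) - 213*1/175 = 354/157 - 213/175 = 28509/27475 ≈ 1.0376)
s = 37172/157173 (s = 37172*(1/157173) = 37172/157173 ≈ 0.23650)
u(v) = -2/(1567109/27475 + v) (u(v) = -2/(28509/27475 + (v + 56)) = -2/(28509/27475 + (56 + v)) = -2/(1567109/27475 + v))
s - u(-648/(-542)) = 37172/157173 - (-54950)/(1567109 + 27475*(-648/(-542))) = 37172/157173 - (-54950)/(1567109 + 27475*(-648*(-1/542))) = 37172/157173 - (-54950)/(1567109 + 27475*(324/271)) = 37172/157173 - (-54950)/(1567109 + 8901900/271) = 37172/157173 - (-54950)/433588439/271 = 37172/157173 - (-54950)*271/433588439 = 37172/157173 - 1*(-14891450/433588439) = 37172/157173 + 14891450/433588439 = 18457883325358/68148395722947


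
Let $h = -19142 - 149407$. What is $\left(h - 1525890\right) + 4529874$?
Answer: $2835435$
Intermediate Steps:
$h = -168549$
$\left(h - 1525890\right) + 4529874 = \left(-168549 - 1525890\right) + 4529874 = -1694439 + 4529874 = 2835435$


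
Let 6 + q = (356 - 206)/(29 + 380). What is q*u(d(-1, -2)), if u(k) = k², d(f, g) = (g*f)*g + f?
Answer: -57600/409 ≈ -140.83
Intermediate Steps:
d(f, g) = f + f*g² (d(f, g) = (f*g)*g + f = f*g² + f = f + f*g²)
q = -2304/409 (q = -6 + (356 - 206)/(29 + 380) = -6 + 150/409 = -2304/409 ≈ -5.6333)
q*u(d(-1, -2)) = -2304*(1 + (-2)²)²/409 = -2304*(1 + 4)²/409 = -2304*(-1*5)²/409 = -2304/409*(-5)² = -2304/409*25 = -57600/409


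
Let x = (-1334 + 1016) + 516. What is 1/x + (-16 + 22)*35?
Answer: 41581/198 ≈ 210.01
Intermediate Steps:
x = 198 (x = -318 + 516 = 198)
1/x + (-16 + 22)*35 = 1/198 + (-16 + 22)*35 = 1/198 + 6*35 = 1/198 + 210 = 41581/198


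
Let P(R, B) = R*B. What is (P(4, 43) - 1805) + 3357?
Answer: 1724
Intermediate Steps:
P(R, B) = B*R
(P(4, 43) - 1805) + 3357 = (43*4 - 1805) + 3357 = (172 - 1805) + 3357 = -1633 + 3357 = 1724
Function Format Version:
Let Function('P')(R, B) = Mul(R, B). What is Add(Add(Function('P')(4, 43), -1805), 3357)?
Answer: 1724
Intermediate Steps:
Function('P')(R, B) = Mul(B, R)
Add(Add(Function('P')(4, 43), -1805), 3357) = Add(Add(Mul(43, 4), -1805), 3357) = Add(Add(172, -1805), 3357) = Add(-1633, 3357) = 1724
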